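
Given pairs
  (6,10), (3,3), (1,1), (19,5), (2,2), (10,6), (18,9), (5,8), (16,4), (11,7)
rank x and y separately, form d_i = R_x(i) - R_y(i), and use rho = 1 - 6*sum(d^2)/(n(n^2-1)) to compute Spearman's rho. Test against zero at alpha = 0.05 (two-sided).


Step 1: Rank x and y separately (midranks; no ties here).
rank(x): 6->5, 3->3, 1->1, 19->10, 2->2, 10->6, 18->9, 5->4, 16->8, 11->7
rank(y): 10->10, 3->3, 1->1, 5->5, 2->2, 6->6, 9->9, 8->8, 4->4, 7->7
Step 2: d_i = R_x(i) - R_y(i); compute d_i^2.
  (5-10)^2=25, (3-3)^2=0, (1-1)^2=0, (10-5)^2=25, (2-2)^2=0, (6-6)^2=0, (9-9)^2=0, (4-8)^2=16, (8-4)^2=16, (7-7)^2=0
sum(d^2) = 82.
Step 3: rho = 1 - 6*82 / (10*(10^2 - 1)) = 1 - 492/990 = 0.503030.
Step 4: Under H0, t = rho * sqrt((n-2)/(1-rho^2)) = 1.6462 ~ t(8).
Step 5: Two-sided p-value from the t-distribution with 8 df = 0.138334.
Step 6: alpha = 0.05. fail to reject H0.

rho = 0.5030, p = 0.138334, fail to reject H0 at alpha = 0.05.


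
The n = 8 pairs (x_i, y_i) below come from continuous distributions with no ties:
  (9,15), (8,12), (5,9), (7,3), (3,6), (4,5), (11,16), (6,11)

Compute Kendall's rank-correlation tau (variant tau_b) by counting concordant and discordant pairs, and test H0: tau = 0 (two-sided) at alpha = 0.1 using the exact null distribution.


Step 1: Enumerate the 28 unordered pairs (i,j) with i<j and classify each by sign(x_j-x_i) * sign(y_j-y_i).
  (1,2):dx=-1,dy=-3->C; (1,3):dx=-4,dy=-6->C; (1,4):dx=-2,dy=-12->C; (1,5):dx=-6,dy=-9->C
  (1,6):dx=-5,dy=-10->C; (1,7):dx=+2,dy=+1->C; (1,8):dx=-3,dy=-4->C; (2,3):dx=-3,dy=-3->C
  (2,4):dx=-1,dy=-9->C; (2,5):dx=-5,dy=-6->C; (2,6):dx=-4,dy=-7->C; (2,7):dx=+3,dy=+4->C
  (2,8):dx=-2,dy=-1->C; (3,4):dx=+2,dy=-6->D; (3,5):dx=-2,dy=-3->C; (3,6):dx=-1,dy=-4->C
  (3,7):dx=+6,dy=+7->C; (3,8):dx=+1,dy=+2->C; (4,5):dx=-4,dy=+3->D; (4,6):dx=-3,dy=+2->D
  (4,7):dx=+4,dy=+13->C; (4,8):dx=-1,dy=+8->D; (5,6):dx=+1,dy=-1->D; (5,7):dx=+8,dy=+10->C
  (5,8):dx=+3,dy=+5->C; (6,7):dx=+7,dy=+11->C; (6,8):dx=+2,dy=+6->C; (7,8):dx=-5,dy=-5->C
Step 2: C = 23, D = 5, total pairs = 28.
Step 3: tau = (C - D)/(n(n-1)/2) = (23 - 5)/28 = 0.642857.
Step 4: Exact two-sided p-value (enumerate n! = 40320 permutations of y under H0): p = 0.031151.
Step 5: alpha = 0.1. reject H0.

tau_b = 0.6429 (C=23, D=5), p = 0.031151, reject H0.


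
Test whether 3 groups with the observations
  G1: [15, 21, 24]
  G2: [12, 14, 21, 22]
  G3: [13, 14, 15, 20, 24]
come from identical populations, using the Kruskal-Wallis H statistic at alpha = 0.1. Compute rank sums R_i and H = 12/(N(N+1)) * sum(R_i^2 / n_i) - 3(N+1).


Step 1: Combine all N = 12 observations and assign midranks.
sorted (value, group, rank): (12,G2,1), (13,G3,2), (14,G2,3.5), (14,G3,3.5), (15,G1,5.5), (15,G3,5.5), (20,G3,7), (21,G1,8.5), (21,G2,8.5), (22,G2,10), (24,G1,11.5), (24,G3,11.5)
Step 2: Sum ranks within each group.
R_1 = 25.5 (n_1 = 3)
R_2 = 23 (n_2 = 4)
R_3 = 29.5 (n_3 = 5)
Step 3: H = 12/(N(N+1)) * sum(R_i^2/n_i) - 3(N+1)
     = 12/(12*13) * (25.5^2/3 + 23^2/4 + 29.5^2/5) - 3*13
     = 0.076923 * 523.05 - 39
     = 1.234615.
Step 4: Ties present; correction factor C = 1 - 24/(12^3 - 12) = 0.986014. Corrected H = 1.234615 / 0.986014 = 1.252128.
Step 5: Under H0, H ~ chi^2(2); p-value = 0.534692.
Step 6: alpha = 0.1. fail to reject H0.

H = 1.2521, df = 2, p = 0.534692, fail to reject H0.


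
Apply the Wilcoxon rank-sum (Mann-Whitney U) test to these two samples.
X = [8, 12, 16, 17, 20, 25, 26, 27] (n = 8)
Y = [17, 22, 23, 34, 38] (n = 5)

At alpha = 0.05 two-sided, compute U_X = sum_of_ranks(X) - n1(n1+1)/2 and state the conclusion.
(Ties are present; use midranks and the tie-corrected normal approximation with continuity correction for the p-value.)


Step 1: Combine and sort all 13 observations; assign midranks.
sorted (value, group): (8,X), (12,X), (16,X), (17,X), (17,Y), (20,X), (22,Y), (23,Y), (25,X), (26,X), (27,X), (34,Y), (38,Y)
ranks: 8->1, 12->2, 16->3, 17->4.5, 17->4.5, 20->6, 22->7, 23->8, 25->9, 26->10, 27->11, 34->12, 38->13
Step 2: Rank sum for X: R1 = 1 + 2 + 3 + 4.5 + 6 + 9 + 10 + 11 = 46.5.
Step 3: U_X = R1 - n1(n1+1)/2 = 46.5 - 8*9/2 = 46.5 - 36 = 10.5.
       U_Y = n1*n2 - U_X = 40 - 10.5 = 29.5.
Step 4: Ties are present, so use the tie-corrected normal approximation (with continuity correction) for the p-value.
Step 5: p-value = 0.187076; compare to alpha = 0.05. fail to reject H0.

U_X = 10.5, p = 0.187076, fail to reject H0 at alpha = 0.05.


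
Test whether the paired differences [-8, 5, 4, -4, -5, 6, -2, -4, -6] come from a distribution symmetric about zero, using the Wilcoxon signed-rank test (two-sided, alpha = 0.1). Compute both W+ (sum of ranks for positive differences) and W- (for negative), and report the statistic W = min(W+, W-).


Step 1: Drop any zero differences (none here) and take |d_i|.
|d| = [8, 5, 4, 4, 5, 6, 2, 4, 6]
Step 2: Midrank |d_i| (ties get averaged ranks).
ranks: |8|->9, |5|->5.5, |4|->3, |4|->3, |5|->5.5, |6|->7.5, |2|->1, |4|->3, |6|->7.5
Step 3: Attach original signs; sum ranks with positive sign and with negative sign.
W+ = 5.5 + 3 + 7.5 = 16
W- = 9 + 3 + 5.5 + 1 + 3 + 7.5 = 29
(Check: W+ + W- = 45 should equal n(n+1)/2 = 45.)
Step 4: Test statistic W = min(W+, W-) = 16.
Step 5: Ties in |d|, so use the tie-corrected normal approximation.
        E[W] = n(n+1)/4 = 9*10/4 = 22.5.
        Tie groups: |d|=4 (t=3), |d|=5 (t=2), |d|=6 (t=2); sum(t^3 - t) = 36.
        Var[W] = n(n+1)(2n+1)/24 - sum(t^3-t)/48 = 1710/24 - 36/48 = 70.5.
        z = (W - E[W]) / sqrt(Var[W]) = (16 - 22.5) / 8.3964 = -0.7741.
        Two-sided p = 2*Phi(z) = 0.438849.
Step 6: alpha = 0.1. fail to reject H0.

W+ = 16, W- = 29, W = min = 16, p = 0.438849, fail to reject H0.


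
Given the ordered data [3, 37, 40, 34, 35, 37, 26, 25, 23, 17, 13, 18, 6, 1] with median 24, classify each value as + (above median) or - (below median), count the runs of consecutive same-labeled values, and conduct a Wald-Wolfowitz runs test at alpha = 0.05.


Step 1: Compute median = 24; label A = above, B = below.
Labels in order: BAAAAAAABBBBBB  (n_A = 7, n_B = 7)
Step 2: Count runs R = 3.
Step 3: Under H0 (random ordering), E[R] = 2*n_A*n_B/(n_A+n_B) + 1 = 2*7*7/14 + 1 = 8.0000.
        Var[R] = 2*n_A*n_B*(2*n_A*n_B - n_A - n_B) / ((n_A+n_B)^2 * (n_A+n_B-1)) = 8232/2548 = 3.2308.
        SD[R] = 1.7974.
Step 4: Continuity-corrected z = (R + 0.5 - E[R]) / SD[R] = (3 + 0.5 - 8.0000) / 1.7974 = -2.5036.
Step 5: Two-sided p-value via normal approximation = 2*(1 - Phi(|z|)) = 0.012295.
Step 6: alpha = 0.05. reject H0.

R = 3, z = -2.5036, p = 0.012295, reject H0.


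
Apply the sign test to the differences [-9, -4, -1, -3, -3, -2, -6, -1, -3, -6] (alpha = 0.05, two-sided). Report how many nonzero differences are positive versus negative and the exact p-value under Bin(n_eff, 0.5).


Step 1: Discard zero differences. Original n = 10; n_eff = number of nonzero differences = 10.
Nonzero differences (with sign): -9, -4, -1, -3, -3, -2, -6, -1, -3, -6
Step 2: Count signs: positive = 0, negative = 10.
Step 3: Under H0: P(positive) = 0.5, so the number of positives S ~ Bin(10, 0.5).
Step 4: Two-sided exact p-value = sum of Bin(10,0.5) probabilities at or below the observed probability = 0.001953.
Step 5: alpha = 0.05. reject H0.

n_eff = 10, pos = 0, neg = 10, p = 0.001953, reject H0.


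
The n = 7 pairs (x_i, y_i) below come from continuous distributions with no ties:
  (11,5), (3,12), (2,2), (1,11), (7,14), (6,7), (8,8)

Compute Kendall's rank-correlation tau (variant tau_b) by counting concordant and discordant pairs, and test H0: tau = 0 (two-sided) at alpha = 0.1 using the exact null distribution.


Step 1: Enumerate the 21 unordered pairs (i,j) with i<j and classify each by sign(x_j-x_i) * sign(y_j-y_i).
  (1,2):dx=-8,dy=+7->D; (1,3):dx=-9,dy=-3->C; (1,4):dx=-10,dy=+6->D; (1,5):dx=-4,dy=+9->D
  (1,6):dx=-5,dy=+2->D; (1,7):dx=-3,dy=+3->D; (2,3):dx=-1,dy=-10->C; (2,4):dx=-2,dy=-1->C
  (2,5):dx=+4,dy=+2->C; (2,6):dx=+3,dy=-5->D; (2,7):dx=+5,dy=-4->D; (3,4):dx=-1,dy=+9->D
  (3,5):dx=+5,dy=+12->C; (3,6):dx=+4,dy=+5->C; (3,7):dx=+6,dy=+6->C; (4,5):dx=+6,dy=+3->C
  (4,6):dx=+5,dy=-4->D; (4,7):dx=+7,dy=-3->D; (5,6):dx=-1,dy=-7->C; (5,7):dx=+1,dy=-6->D
  (6,7):dx=+2,dy=+1->C
Step 2: C = 10, D = 11, total pairs = 21.
Step 3: tau = (C - D)/(n(n-1)/2) = (10 - 11)/21 = -0.047619.
Step 4: Exact two-sided p-value (enumerate n! = 5040 permutations of y under H0): p = 1.000000.
Step 5: alpha = 0.1. fail to reject H0.

tau_b = -0.0476 (C=10, D=11), p = 1.000000, fail to reject H0.


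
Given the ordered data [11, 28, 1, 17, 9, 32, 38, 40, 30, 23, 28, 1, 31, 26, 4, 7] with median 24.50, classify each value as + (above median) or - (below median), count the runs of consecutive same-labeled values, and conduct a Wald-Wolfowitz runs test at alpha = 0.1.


Step 1: Compute median = 24.50; label A = above, B = below.
Labels in order: BABBBAAAABABAABB  (n_A = 8, n_B = 8)
Step 2: Count runs R = 9.
Step 3: Under H0 (random ordering), E[R] = 2*n_A*n_B/(n_A+n_B) + 1 = 2*8*8/16 + 1 = 9.0000.
        Var[R] = 2*n_A*n_B*(2*n_A*n_B - n_A - n_B) / ((n_A+n_B)^2 * (n_A+n_B-1)) = 14336/3840 = 3.7333.
        SD[R] = 1.9322.
Step 4: R = E[R], so z = 0 with no continuity correction.
Step 5: Two-sided p-value via normal approximation = 2*(1 - Phi(|z|)) = 1.000000.
Step 6: alpha = 0.1. fail to reject H0.

R = 9, z = 0.0000, p = 1.000000, fail to reject H0.


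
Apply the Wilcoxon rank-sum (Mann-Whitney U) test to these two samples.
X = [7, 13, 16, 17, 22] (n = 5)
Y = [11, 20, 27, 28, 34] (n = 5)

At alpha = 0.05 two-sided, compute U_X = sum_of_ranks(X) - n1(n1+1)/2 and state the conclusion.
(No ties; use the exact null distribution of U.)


Step 1: Combine and sort all 10 observations; assign midranks.
sorted (value, group): (7,X), (11,Y), (13,X), (16,X), (17,X), (20,Y), (22,X), (27,Y), (28,Y), (34,Y)
ranks: 7->1, 11->2, 13->3, 16->4, 17->5, 20->6, 22->7, 27->8, 28->9, 34->10
Step 2: Rank sum for X: R1 = 1 + 3 + 4 + 5 + 7 = 20.
Step 3: U_X = R1 - n1(n1+1)/2 = 20 - 5*6/2 = 20 - 15 = 5.
       U_Y = n1*n2 - U_X = 25 - 5 = 20.
Step 4: No ties, so the exact null distribution of U (based on enumerating the C(10,5) = 252 equally likely rank assignments) gives the two-sided p-value.
Step 5: p-value = 0.150794; compare to alpha = 0.05. fail to reject H0.

U_X = 5, p = 0.150794, fail to reject H0 at alpha = 0.05.


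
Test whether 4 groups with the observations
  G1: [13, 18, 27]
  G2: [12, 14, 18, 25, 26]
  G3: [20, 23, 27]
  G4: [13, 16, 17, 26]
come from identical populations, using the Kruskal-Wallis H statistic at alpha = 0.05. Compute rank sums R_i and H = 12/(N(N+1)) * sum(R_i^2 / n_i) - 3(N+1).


Step 1: Combine all N = 15 observations and assign midranks.
sorted (value, group, rank): (12,G2,1), (13,G1,2.5), (13,G4,2.5), (14,G2,4), (16,G4,5), (17,G4,6), (18,G1,7.5), (18,G2,7.5), (20,G3,9), (23,G3,10), (25,G2,11), (26,G2,12.5), (26,G4,12.5), (27,G1,14.5), (27,G3,14.5)
Step 2: Sum ranks within each group.
R_1 = 24.5 (n_1 = 3)
R_2 = 36 (n_2 = 5)
R_3 = 33.5 (n_3 = 3)
R_4 = 26 (n_4 = 4)
Step 3: H = 12/(N(N+1)) * sum(R_i^2/n_i) - 3(N+1)
     = 12/(15*16) * (24.5^2/3 + 36^2/5 + 33.5^2/3 + 26^2/4) - 3*16
     = 0.050000 * 1002.37 - 48
     = 2.118333.
Step 4: Ties present; correction factor C = 1 - 24/(15^3 - 15) = 0.992857. Corrected H = 2.118333 / 0.992857 = 2.133573.
Step 5: Under H0, H ~ chi^2(3); p-value = 0.545151.
Step 6: alpha = 0.05. fail to reject H0.

H = 2.1336, df = 3, p = 0.545151, fail to reject H0.


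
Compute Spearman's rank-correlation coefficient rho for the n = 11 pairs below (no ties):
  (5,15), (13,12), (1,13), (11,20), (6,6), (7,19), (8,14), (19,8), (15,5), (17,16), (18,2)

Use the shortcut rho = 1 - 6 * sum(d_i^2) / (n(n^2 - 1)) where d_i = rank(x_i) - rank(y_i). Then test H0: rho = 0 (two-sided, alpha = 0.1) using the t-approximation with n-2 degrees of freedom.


Step 1: Rank x and y separately (midranks; no ties here).
rank(x): 5->2, 13->7, 1->1, 11->6, 6->3, 7->4, 8->5, 19->11, 15->8, 17->9, 18->10
rank(y): 15->8, 12->5, 13->6, 20->11, 6->3, 19->10, 14->7, 8->4, 5->2, 16->9, 2->1
Step 2: d_i = R_x(i) - R_y(i); compute d_i^2.
  (2-8)^2=36, (7-5)^2=4, (1-6)^2=25, (6-11)^2=25, (3-3)^2=0, (4-10)^2=36, (5-7)^2=4, (11-4)^2=49, (8-2)^2=36, (9-9)^2=0, (10-1)^2=81
sum(d^2) = 296.
Step 3: rho = 1 - 6*296 / (11*(11^2 - 1)) = 1 - 1776/1320 = -0.345455.
Step 4: Under H0, t = rho * sqrt((n-2)/(1-rho^2)) = -1.1044 ~ t(9).
Step 5: Two-sided p-value from the t-distribution with 9 df = 0.298089.
Step 6: alpha = 0.1. fail to reject H0.

rho = -0.3455, p = 0.298089, fail to reject H0 at alpha = 0.1.


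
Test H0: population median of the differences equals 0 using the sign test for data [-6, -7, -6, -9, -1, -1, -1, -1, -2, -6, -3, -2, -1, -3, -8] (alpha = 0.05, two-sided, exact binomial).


Step 1: Discard zero differences. Original n = 15; n_eff = number of nonzero differences = 15.
Nonzero differences (with sign): -6, -7, -6, -9, -1, -1, -1, -1, -2, -6, -3, -2, -1, -3, -8
Step 2: Count signs: positive = 0, negative = 15.
Step 3: Under H0: P(positive) = 0.5, so the number of positives S ~ Bin(15, 0.5).
Step 4: Two-sided exact p-value = sum of Bin(15,0.5) probabilities at or below the observed probability = 0.000061.
Step 5: alpha = 0.05. reject H0.

n_eff = 15, pos = 0, neg = 15, p = 0.000061, reject H0.


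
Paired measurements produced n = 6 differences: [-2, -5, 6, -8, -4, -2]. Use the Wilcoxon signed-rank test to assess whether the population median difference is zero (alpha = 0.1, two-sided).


Step 1: Drop any zero differences (none here) and take |d_i|.
|d| = [2, 5, 6, 8, 4, 2]
Step 2: Midrank |d_i| (ties get averaged ranks).
ranks: |2|->1.5, |5|->4, |6|->5, |8|->6, |4|->3, |2|->1.5
Step 3: Attach original signs; sum ranks with positive sign and with negative sign.
W+ = 5 = 5
W- = 1.5 + 4 + 6 + 3 + 1.5 = 16
(Check: W+ + W- = 21 should equal n(n+1)/2 = 21.)
Step 4: Test statistic W = min(W+, W-) = 5.
Step 5: Ties in |d|, so use the tie-corrected normal approximation.
        E[W] = n(n+1)/4 = 6*7/4 = 10.5.
        Tie groups: |d|=2 (t=2); sum(t^3 - t) = 6.
        Var[W] = n(n+1)(2n+1)/24 - sum(t^3-t)/48 = 546/24 - 6/48 = 22.625.
        z = (W - E[W]) / sqrt(Var[W]) = (5 - 10.5) / 4.7566 = -1.1563.
        Two-sided p = 2*Phi(z) = 0.247561.
Step 6: alpha = 0.1. fail to reject H0.

W+ = 5, W- = 16, W = min = 5, p = 0.247561, fail to reject H0.


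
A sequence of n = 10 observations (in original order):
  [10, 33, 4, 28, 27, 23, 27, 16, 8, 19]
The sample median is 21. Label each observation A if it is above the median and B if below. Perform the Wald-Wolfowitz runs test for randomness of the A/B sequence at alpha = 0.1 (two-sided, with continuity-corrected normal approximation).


Step 1: Compute median = 21; label A = above, B = below.
Labels in order: BABAAAABBB  (n_A = 5, n_B = 5)
Step 2: Count runs R = 5.
Step 3: Under H0 (random ordering), E[R] = 2*n_A*n_B/(n_A+n_B) + 1 = 2*5*5/10 + 1 = 6.0000.
        Var[R] = 2*n_A*n_B*(2*n_A*n_B - n_A - n_B) / ((n_A+n_B)^2 * (n_A+n_B-1)) = 2000/900 = 2.2222.
        SD[R] = 1.4907.
Step 4: Continuity-corrected z = (R + 0.5 - E[R]) / SD[R] = (5 + 0.5 - 6.0000) / 1.4907 = -0.3354.
Step 5: Two-sided p-value via normal approximation = 2*(1 - Phi(|z|)) = 0.737316.
Step 6: alpha = 0.1. fail to reject H0.

R = 5, z = -0.3354, p = 0.737316, fail to reject H0.


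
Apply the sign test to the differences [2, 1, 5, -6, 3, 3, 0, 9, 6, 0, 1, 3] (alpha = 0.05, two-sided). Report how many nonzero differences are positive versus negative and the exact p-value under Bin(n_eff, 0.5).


Step 1: Discard zero differences. Original n = 12; n_eff = number of nonzero differences = 10.
Nonzero differences (with sign): +2, +1, +5, -6, +3, +3, +9, +6, +1, +3
Step 2: Count signs: positive = 9, negative = 1.
Step 3: Under H0: P(positive) = 0.5, so the number of positives S ~ Bin(10, 0.5).
Step 4: Two-sided exact p-value = sum of Bin(10,0.5) probabilities at or below the observed probability = 0.021484.
Step 5: alpha = 0.05. reject H0.

n_eff = 10, pos = 9, neg = 1, p = 0.021484, reject H0.


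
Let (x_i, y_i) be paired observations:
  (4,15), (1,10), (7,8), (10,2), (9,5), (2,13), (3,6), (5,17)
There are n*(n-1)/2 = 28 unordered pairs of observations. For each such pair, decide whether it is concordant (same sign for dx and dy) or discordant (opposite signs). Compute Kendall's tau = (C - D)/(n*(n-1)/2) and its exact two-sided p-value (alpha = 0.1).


Step 1: Enumerate the 28 unordered pairs (i,j) with i<j and classify each by sign(x_j-x_i) * sign(y_j-y_i).
  (1,2):dx=-3,dy=-5->C; (1,3):dx=+3,dy=-7->D; (1,4):dx=+6,dy=-13->D; (1,5):dx=+5,dy=-10->D
  (1,6):dx=-2,dy=-2->C; (1,7):dx=-1,dy=-9->C; (1,8):dx=+1,dy=+2->C; (2,3):dx=+6,dy=-2->D
  (2,4):dx=+9,dy=-8->D; (2,5):dx=+8,dy=-5->D; (2,6):dx=+1,dy=+3->C; (2,7):dx=+2,dy=-4->D
  (2,8):dx=+4,dy=+7->C; (3,4):dx=+3,dy=-6->D; (3,5):dx=+2,dy=-3->D; (3,6):dx=-5,dy=+5->D
  (3,7):dx=-4,dy=-2->C; (3,8):dx=-2,dy=+9->D; (4,5):dx=-1,dy=+3->D; (4,6):dx=-8,dy=+11->D
  (4,7):dx=-7,dy=+4->D; (4,8):dx=-5,dy=+15->D; (5,6):dx=-7,dy=+8->D; (5,7):dx=-6,dy=+1->D
  (5,8):dx=-4,dy=+12->D; (6,7):dx=+1,dy=-7->D; (6,8):dx=+3,dy=+4->C; (7,8):dx=+2,dy=+11->C
Step 2: C = 9, D = 19, total pairs = 28.
Step 3: tau = (C - D)/(n(n-1)/2) = (9 - 19)/28 = -0.357143.
Step 4: Exact two-sided p-value (enumerate n! = 40320 permutations of y under H0): p = 0.275099.
Step 5: alpha = 0.1. fail to reject H0.

tau_b = -0.3571 (C=9, D=19), p = 0.275099, fail to reject H0.


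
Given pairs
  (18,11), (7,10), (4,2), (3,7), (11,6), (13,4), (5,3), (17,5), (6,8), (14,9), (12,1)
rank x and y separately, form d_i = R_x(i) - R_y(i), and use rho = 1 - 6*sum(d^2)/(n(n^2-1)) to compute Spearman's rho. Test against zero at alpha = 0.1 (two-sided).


Step 1: Rank x and y separately (midranks; no ties here).
rank(x): 18->11, 7->5, 4->2, 3->1, 11->6, 13->8, 5->3, 17->10, 6->4, 14->9, 12->7
rank(y): 11->11, 10->10, 2->2, 7->7, 6->6, 4->4, 3->3, 5->5, 8->8, 9->9, 1->1
Step 2: d_i = R_x(i) - R_y(i); compute d_i^2.
  (11-11)^2=0, (5-10)^2=25, (2-2)^2=0, (1-7)^2=36, (6-6)^2=0, (8-4)^2=16, (3-3)^2=0, (10-5)^2=25, (4-8)^2=16, (9-9)^2=0, (7-1)^2=36
sum(d^2) = 154.
Step 3: rho = 1 - 6*154 / (11*(11^2 - 1)) = 1 - 924/1320 = 0.300000.
Step 4: Under H0, t = rho * sqrt((n-2)/(1-rho^2)) = 0.9435 ~ t(9).
Step 5: Two-sided p-value from the t-distribution with 9 df = 0.370083.
Step 6: alpha = 0.1. fail to reject H0.

rho = 0.3000, p = 0.370083, fail to reject H0 at alpha = 0.1.


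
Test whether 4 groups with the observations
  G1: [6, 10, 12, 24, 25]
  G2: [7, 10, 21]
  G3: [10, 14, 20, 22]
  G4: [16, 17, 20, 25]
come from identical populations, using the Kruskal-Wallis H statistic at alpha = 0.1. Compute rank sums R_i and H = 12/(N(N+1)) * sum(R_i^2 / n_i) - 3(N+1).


Step 1: Combine all N = 16 observations and assign midranks.
sorted (value, group, rank): (6,G1,1), (7,G2,2), (10,G1,4), (10,G2,4), (10,G3,4), (12,G1,6), (14,G3,7), (16,G4,8), (17,G4,9), (20,G3,10.5), (20,G4,10.5), (21,G2,12), (22,G3,13), (24,G1,14), (25,G1,15.5), (25,G4,15.5)
Step 2: Sum ranks within each group.
R_1 = 40.5 (n_1 = 5)
R_2 = 18 (n_2 = 3)
R_3 = 34.5 (n_3 = 4)
R_4 = 43 (n_4 = 4)
Step 3: H = 12/(N(N+1)) * sum(R_i^2/n_i) - 3(N+1)
     = 12/(16*17) * (40.5^2/5 + 18^2/3 + 34.5^2/4 + 43^2/4) - 3*17
     = 0.044118 * 1195.86 - 51
     = 1.758640.
Step 4: Ties present; correction factor C = 1 - 36/(16^3 - 16) = 0.991176. Corrected H = 1.758640 / 0.991176 = 1.774295.
Step 5: Under H0, H ~ chi^2(3); p-value = 0.620544.
Step 6: alpha = 0.1. fail to reject H0.

H = 1.7743, df = 3, p = 0.620544, fail to reject H0.


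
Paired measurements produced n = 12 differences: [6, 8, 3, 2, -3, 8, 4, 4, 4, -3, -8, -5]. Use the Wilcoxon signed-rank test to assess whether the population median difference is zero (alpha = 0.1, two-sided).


Step 1: Drop any zero differences (none here) and take |d_i|.
|d| = [6, 8, 3, 2, 3, 8, 4, 4, 4, 3, 8, 5]
Step 2: Midrank |d_i| (ties get averaged ranks).
ranks: |6|->9, |8|->11, |3|->3, |2|->1, |3|->3, |8|->11, |4|->6, |4|->6, |4|->6, |3|->3, |8|->11, |5|->8
Step 3: Attach original signs; sum ranks with positive sign and with negative sign.
W+ = 9 + 11 + 3 + 1 + 11 + 6 + 6 + 6 = 53
W- = 3 + 3 + 11 + 8 = 25
(Check: W+ + W- = 78 should equal n(n+1)/2 = 78.)
Step 4: Test statistic W = min(W+, W-) = 25.
Step 5: Ties in |d|, so use the tie-corrected normal approximation.
        E[W] = n(n+1)/4 = 12*13/4 = 39.
        Tie groups: |d|=3 (t=3), |d|=4 (t=3), |d|=8 (t=3); sum(t^3 - t) = 72.
        Var[W] = n(n+1)(2n+1)/24 - sum(t^3-t)/48 = 3900/24 - 72/48 = 161.
        z = (W - E[W]) / sqrt(Var[W]) = (25 - 39) / 12.6886 = -1.1034.
        Two-sided p = 2*Phi(z) = 0.269873.
Step 6: alpha = 0.1. fail to reject H0.

W+ = 53, W- = 25, W = min = 25, p = 0.269873, fail to reject H0.


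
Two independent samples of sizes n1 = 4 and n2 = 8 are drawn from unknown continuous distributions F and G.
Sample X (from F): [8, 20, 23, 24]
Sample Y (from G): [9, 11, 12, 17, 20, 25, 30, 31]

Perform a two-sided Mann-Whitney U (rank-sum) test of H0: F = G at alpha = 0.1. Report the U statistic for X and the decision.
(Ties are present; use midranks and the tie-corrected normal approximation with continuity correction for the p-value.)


Step 1: Combine and sort all 12 observations; assign midranks.
sorted (value, group): (8,X), (9,Y), (11,Y), (12,Y), (17,Y), (20,X), (20,Y), (23,X), (24,X), (25,Y), (30,Y), (31,Y)
ranks: 8->1, 9->2, 11->3, 12->4, 17->5, 20->6.5, 20->6.5, 23->8, 24->9, 25->10, 30->11, 31->12
Step 2: Rank sum for X: R1 = 1 + 6.5 + 8 + 9 = 24.5.
Step 3: U_X = R1 - n1(n1+1)/2 = 24.5 - 4*5/2 = 24.5 - 10 = 14.5.
       U_Y = n1*n2 - U_X = 32 - 14.5 = 17.5.
Step 4: Ties are present, so use the tie-corrected normal approximation (with continuity correction) for the p-value.
Step 5: p-value = 0.864901; compare to alpha = 0.1. fail to reject H0.

U_X = 14.5, p = 0.864901, fail to reject H0 at alpha = 0.1.


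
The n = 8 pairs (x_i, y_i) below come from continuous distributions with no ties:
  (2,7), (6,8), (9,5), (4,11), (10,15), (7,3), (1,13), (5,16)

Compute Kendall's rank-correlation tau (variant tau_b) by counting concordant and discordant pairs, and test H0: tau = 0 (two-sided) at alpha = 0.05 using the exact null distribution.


Step 1: Enumerate the 28 unordered pairs (i,j) with i<j and classify each by sign(x_j-x_i) * sign(y_j-y_i).
  (1,2):dx=+4,dy=+1->C; (1,3):dx=+7,dy=-2->D; (1,4):dx=+2,dy=+4->C; (1,5):dx=+8,dy=+8->C
  (1,6):dx=+5,dy=-4->D; (1,7):dx=-1,dy=+6->D; (1,8):dx=+3,dy=+9->C; (2,3):dx=+3,dy=-3->D
  (2,4):dx=-2,dy=+3->D; (2,5):dx=+4,dy=+7->C; (2,6):dx=+1,dy=-5->D; (2,7):dx=-5,dy=+5->D
  (2,8):dx=-1,dy=+8->D; (3,4):dx=-5,dy=+6->D; (3,5):dx=+1,dy=+10->C; (3,6):dx=-2,dy=-2->C
  (3,7):dx=-8,dy=+8->D; (3,8):dx=-4,dy=+11->D; (4,5):dx=+6,dy=+4->C; (4,6):dx=+3,dy=-8->D
  (4,7):dx=-3,dy=+2->D; (4,8):dx=+1,dy=+5->C; (5,6):dx=-3,dy=-12->C; (5,7):dx=-9,dy=-2->C
  (5,8):dx=-5,dy=+1->D; (6,7):dx=-6,dy=+10->D; (6,8):dx=-2,dy=+13->D; (7,8):dx=+4,dy=+3->C
Step 2: C = 12, D = 16, total pairs = 28.
Step 3: tau = (C - D)/(n(n-1)/2) = (12 - 16)/28 = -0.142857.
Step 4: Exact two-sided p-value (enumerate n! = 40320 permutations of y under H0): p = 0.719544.
Step 5: alpha = 0.05. fail to reject H0.

tau_b = -0.1429 (C=12, D=16), p = 0.719544, fail to reject H0.


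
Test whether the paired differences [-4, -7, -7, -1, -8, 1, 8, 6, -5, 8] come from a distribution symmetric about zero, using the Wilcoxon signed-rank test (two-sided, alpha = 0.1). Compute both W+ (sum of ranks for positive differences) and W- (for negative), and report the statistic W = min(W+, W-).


Step 1: Drop any zero differences (none here) and take |d_i|.
|d| = [4, 7, 7, 1, 8, 1, 8, 6, 5, 8]
Step 2: Midrank |d_i| (ties get averaged ranks).
ranks: |4|->3, |7|->6.5, |7|->6.5, |1|->1.5, |8|->9, |1|->1.5, |8|->9, |6|->5, |5|->4, |8|->9
Step 3: Attach original signs; sum ranks with positive sign and with negative sign.
W+ = 1.5 + 9 + 5 + 9 = 24.5
W- = 3 + 6.5 + 6.5 + 1.5 + 9 + 4 = 30.5
(Check: W+ + W- = 55 should equal n(n+1)/2 = 55.)
Step 4: Test statistic W = min(W+, W-) = 24.5.
Step 5: Ties in |d|, so use the tie-corrected normal approximation.
        E[W] = n(n+1)/4 = 10*11/4 = 27.5.
        Tie groups: |d|=1 (t=2), |d|=7 (t=2), |d|=8 (t=3); sum(t^3 - t) = 36.
        Var[W] = n(n+1)(2n+1)/24 - sum(t^3-t)/48 = 2310/24 - 36/48 = 95.5.
        z = (W - E[W]) / sqrt(Var[W]) = (24.5 - 27.5) / 9.7724 = -0.3070.
        Two-sided p = 2*Phi(z) = 0.758853.
Step 6: alpha = 0.1. fail to reject H0.

W+ = 24.5, W- = 30.5, W = min = 24.5, p = 0.758853, fail to reject H0.


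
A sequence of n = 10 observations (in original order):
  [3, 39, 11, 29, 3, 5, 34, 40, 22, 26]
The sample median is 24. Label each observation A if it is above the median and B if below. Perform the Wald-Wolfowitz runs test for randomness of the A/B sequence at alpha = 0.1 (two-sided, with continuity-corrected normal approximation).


Step 1: Compute median = 24; label A = above, B = below.
Labels in order: BABABBAABA  (n_A = 5, n_B = 5)
Step 2: Count runs R = 8.
Step 3: Under H0 (random ordering), E[R] = 2*n_A*n_B/(n_A+n_B) + 1 = 2*5*5/10 + 1 = 6.0000.
        Var[R] = 2*n_A*n_B*(2*n_A*n_B - n_A - n_B) / ((n_A+n_B)^2 * (n_A+n_B-1)) = 2000/900 = 2.2222.
        SD[R] = 1.4907.
Step 4: Continuity-corrected z = (R - 0.5 - E[R]) / SD[R] = (8 - 0.5 - 6.0000) / 1.4907 = 1.0062.
Step 5: Two-sided p-value via normal approximation = 2*(1 - Phi(|z|)) = 0.314305.
Step 6: alpha = 0.1. fail to reject H0.

R = 8, z = 1.0062, p = 0.314305, fail to reject H0.


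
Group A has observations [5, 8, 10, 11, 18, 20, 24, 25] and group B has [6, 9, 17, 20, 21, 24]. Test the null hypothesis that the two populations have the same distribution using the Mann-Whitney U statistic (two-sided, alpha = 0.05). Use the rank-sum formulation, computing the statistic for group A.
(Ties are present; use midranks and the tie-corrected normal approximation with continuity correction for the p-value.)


Step 1: Combine and sort all 14 observations; assign midranks.
sorted (value, group): (5,X), (6,Y), (8,X), (9,Y), (10,X), (11,X), (17,Y), (18,X), (20,X), (20,Y), (21,Y), (24,X), (24,Y), (25,X)
ranks: 5->1, 6->2, 8->3, 9->4, 10->5, 11->6, 17->7, 18->8, 20->9.5, 20->9.5, 21->11, 24->12.5, 24->12.5, 25->14
Step 2: Rank sum for X: R1 = 1 + 3 + 5 + 6 + 8 + 9.5 + 12.5 + 14 = 59.
Step 3: U_X = R1 - n1(n1+1)/2 = 59 - 8*9/2 = 59 - 36 = 23.
       U_Y = n1*n2 - U_X = 48 - 23 = 25.
Step 4: Ties are present, so use the tie-corrected normal approximation (with continuity correction) for the p-value.
Step 5: p-value = 0.948419; compare to alpha = 0.05. fail to reject H0.

U_X = 23, p = 0.948419, fail to reject H0 at alpha = 0.05.


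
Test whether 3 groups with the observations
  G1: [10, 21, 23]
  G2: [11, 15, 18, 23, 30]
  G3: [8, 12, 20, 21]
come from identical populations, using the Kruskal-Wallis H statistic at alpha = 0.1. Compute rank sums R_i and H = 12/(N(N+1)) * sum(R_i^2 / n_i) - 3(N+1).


Step 1: Combine all N = 12 observations and assign midranks.
sorted (value, group, rank): (8,G3,1), (10,G1,2), (11,G2,3), (12,G3,4), (15,G2,5), (18,G2,6), (20,G3,7), (21,G1,8.5), (21,G3,8.5), (23,G1,10.5), (23,G2,10.5), (30,G2,12)
Step 2: Sum ranks within each group.
R_1 = 21 (n_1 = 3)
R_2 = 36.5 (n_2 = 5)
R_3 = 20.5 (n_3 = 4)
Step 3: H = 12/(N(N+1)) * sum(R_i^2/n_i) - 3(N+1)
     = 12/(12*13) * (21^2/3 + 36.5^2/5 + 20.5^2/4) - 3*13
     = 0.076923 * 518.513 - 39
     = 0.885577.
Step 4: Ties present; correction factor C = 1 - 12/(12^3 - 12) = 0.993007. Corrected H = 0.885577 / 0.993007 = 0.891813.
Step 5: Under H0, H ~ chi^2(2); p-value = 0.640244.
Step 6: alpha = 0.1. fail to reject H0.

H = 0.8918, df = 2, p = 0.640244, fail to reject H0.


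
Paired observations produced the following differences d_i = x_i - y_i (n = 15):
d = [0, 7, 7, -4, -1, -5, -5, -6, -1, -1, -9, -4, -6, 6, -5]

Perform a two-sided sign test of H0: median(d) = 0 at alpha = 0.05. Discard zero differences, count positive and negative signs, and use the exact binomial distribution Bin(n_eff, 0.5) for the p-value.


Step 1: Discard zero differences. Original n = 15; n_eff = number of nonzero differences = 14.
Nonzero differences (with sign): +7, +7, -4, -1, -5, -5, -6, -1, -1, -9, -4, -6, +6, -5
Step 2: Count signs: positive = 3, negative = 11.
Step 3: Under H0: P(positive) = 0.5, so the number of positives S ~ Bin(14, 0.5).
Step 4: Two-sided exact p-value = sum of Bin(14,0.5) probabilities at or below the observed probability = 0.057373.
Step 5: alpha = 0.05. fail to reject H0.

n_eff = 14, pos = 3, neg = 11, p = 0.057373, fail to reject H0.


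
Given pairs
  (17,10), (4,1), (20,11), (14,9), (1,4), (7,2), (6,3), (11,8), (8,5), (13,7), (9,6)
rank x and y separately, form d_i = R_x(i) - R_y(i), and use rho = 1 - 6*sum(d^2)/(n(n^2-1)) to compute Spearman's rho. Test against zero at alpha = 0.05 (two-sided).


Step 1: Rank x and y separately (midranks; no ties here).
rank(x): 17->10, 4->2, 20->11, 14->9, 1->1, 7->4, 6->3, 11->7, 8->5, 13->8, 9->6
rank(y): 10->10, 1->1, 11->11, 9->9, 4->4, 2->2, 3->3, 8->8, 5->5, 7->7, 6->6
Step 2: d_i = R_x(i) - R_y(i); compute d_i^2.
  (10-10)^2=0, (2-1)^2=1, (11-11)^2=0, (9-9)^2=0, (1-4)^2=9, (4-2)^2=4, (3-3)^2=0, (7-8)^2=1, (5-5)^2=0, (8-7)^2=1, (6-6)^2=0
sum(d^2) = 16.
Step 3: rho = 1 - 6*16 / (11*(11^2 - 1)) = 1 - 96/1320 = 0.927273.
Step 4: Under H0, t = rho * sqrt((n-2)/(1-rho^2)) = 7.4303 ~ t(9).
Step 5: Two-sided p-value from the t-distribution with 9 df = 0.000040.
Step 6: alpha = 0.05. reject H0.

rho = 0.9273, p = 0.000040, reject H0 at alpha = 0.05.


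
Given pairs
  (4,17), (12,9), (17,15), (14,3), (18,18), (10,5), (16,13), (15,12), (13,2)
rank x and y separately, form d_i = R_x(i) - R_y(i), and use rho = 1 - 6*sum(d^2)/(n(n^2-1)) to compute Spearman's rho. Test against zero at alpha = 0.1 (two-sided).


Step 1: Rank x and y separately (midranks; no ties here).
rank(x): 4->1, 12->3, 17->8, 14->5, 18->9, 10->2, 16->7, 15->6, 13->4
rank(y): 17->8, 9->4, 15->7, 3->2, 18->9, 5->3, 13->6, 12->5, 2->1
Step 2: d_i = R_x(i) - R_y(i); compute d_i^2.
  (1-8)^2=49, (3-4)^2=1, (8-7)^2=1, (5-2)^2=9, (9-9)^2=0, (2-3)^2=1, (7-6)^2=1, (6-5)^2=1, (4-1)^2=9
sum(d^2) = 72.
Step 3: rho = 1 - 6*72 / (9*(9^2 - 1)) = 1 - 432/720 = 0.400000.
Step 4: Under H0, t = rho * sqrt((n-2)/(1-rho^2)) = 1.1547 ~ t(7).
Step 5: Two-sided p-value from the t-distribution with 7 df = 0.286105.
Step 6: alpha = 0.1. fail to reject H0.

rho = 0.4000, p = 0.286105, fail to reject H0 at alpha = 0.1.


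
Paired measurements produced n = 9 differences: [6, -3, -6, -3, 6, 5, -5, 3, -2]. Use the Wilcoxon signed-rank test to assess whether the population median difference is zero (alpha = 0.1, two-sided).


Step 1: Drop any zero differences (none here) and take |d_i|.
|d| = [6, 3, 6, 3, 6, 5, 5, 3, 2]
Step 2: Midrank |d_i| (ties get averaged ranks).
ranks: |6|->8, |3|->3, |6|->8, |3|->3, |6|->8, |5|->5.5, |5|->5.5, |3|->3, |2|->1
Step 3: Attach original signs; sum ranks with positive sign and with negative sign.
W+ = 8 + 8 + 5.5 + 3 = 24.5
W- = 3 + 8 + 3 + 5.5 + 1 = 20.5
(Check: W+ + W- = 45 should equal n(n+1)/2 = 45.)
Step 4: Test statistic W = min(W+, W-) = 20.5.
Step 5: Ties in |d|, so use the tie-corrected normal approximation.
        E[W] = n(n+1)/4 = 9*10/4 = 22.5.
        Tie groups: |d|=3 (t=3), |d|=5 (t=2), |d|=6 (t=3); sum(t^3 - t) = 54.
        Var[W] = n(n+1)(2n+1)/24 - sum(t^3-t)/48 = 1710/24 - 54/48 = 70.125.
        z = (W - E[W]) / sqrt(Var[W]) = (20.5 - 22.5) / 8.3741 = -0.2388.
        Two-sided p = 2*Phi(z) = 0.811235.
Step 6: alpha = 0.1. fail to reject H0.

W+ = 24.5, W- = 20.5, W = min = 20.5, p = 0.811235, fail to reject H0.


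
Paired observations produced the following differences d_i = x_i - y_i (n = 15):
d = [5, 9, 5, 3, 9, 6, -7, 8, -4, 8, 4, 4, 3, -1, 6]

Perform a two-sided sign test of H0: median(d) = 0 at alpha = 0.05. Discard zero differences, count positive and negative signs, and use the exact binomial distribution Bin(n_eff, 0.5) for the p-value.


Step 1: Discard zero differences. Original n = 15; n_eff = number of nonzero differences = 15.
Nonzero differences (with sign): +5, +9, +5, +3, +9, +6, -7, +8, -4, +8, +4, +4, +3, -1, +6
Step 2: Count signs: positive = 12, negative = 3.
Step 3: Under H0: P(positive) = 0.5, so the number of positives S ~ Bin(15, 0.5).
Step 4: Two-sided exact p-value = sum of Bin(15,0.5) probabilities at or below the observed probability = 0.035156.
Step 5: alpha = 0.05. reject H0.

n_eff = 15, pos = 12, neg = 3, p = 0.035156, reject H0.


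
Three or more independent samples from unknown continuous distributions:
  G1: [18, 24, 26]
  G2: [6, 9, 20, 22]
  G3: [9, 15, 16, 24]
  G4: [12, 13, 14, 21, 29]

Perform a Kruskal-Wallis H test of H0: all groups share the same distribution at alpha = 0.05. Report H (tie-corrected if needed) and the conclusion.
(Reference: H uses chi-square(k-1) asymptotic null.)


Step 1: Combine all N = 16 observations and assign midranks.
sorted (value, group, rank): (6,G2,1), (9,G2,2.5), (9,G3,2.5), (12,G4,4), (13,G4,5), (14,G4,6), (15,G3,7), (16,G3,8), (18,G1,9), (20,G2,10), (21,G4,11), (22,G2,12), (24,G1,13.5), (24,G3,13.5), (26,G1,15), (29,G4,16)
Step 2: Sum ranks within each group.
R_1 = 37.5 (n_1 = 3)
R_2 = 25.5 (n_2 = 4)
R_3 = 31 (n_3 = 4)
R_4 = 42 (n_4 = 5)
Step 3: H = 12/(N(N+1)) * sum(R_i^2/n_i) - 3(N+1)
     = 12/(16*17) * (37.5^2/3 + 25.5^2/4 + 31^2/4 + 42^2/5) - 3*17
     = 0.044118 * 1224.36 - 51
     = 3.015993.
Step 4: Ties present; correction factor C = 1 - 12/(16^3 - 16) = 0.997059. Corrected H = 3.015993 / 0.997059 = 3.024889.
Step 5: Under H0, H ~ chi^2(3); p-value = 0.387804.
Step 6: alpha = 0.05. fail to reject H0.

H = 3.0249, df = 3, p = 0.387804, fail to reject H0.


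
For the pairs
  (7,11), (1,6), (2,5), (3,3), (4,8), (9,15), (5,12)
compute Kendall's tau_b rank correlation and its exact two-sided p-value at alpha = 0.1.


Step 1: Enumerate the 21 unordered pairs (i,j) with i<j and classify each by sign(x_j-x_i) * sign(y_j-y_i).
  (1,2):dx=-6,dy=-5->C; (1,3):dx=-5,dy=-6->C; (1,4):dx=-4,dy=-8->C; (1,5):dx=-3,dy=-3->C
  (1,6):dx=+2,dy=+4->C; (1,7):dx=-2,dy=+1->D; (2,3):dx=+1,dy=-1->D; (2,4):dx=+2,dy=-3->D
  (2,5):dx=+3,dy=+2->C; (2,6):dx=+8,dy=+9->C; (2,7):dx=+4,dy=+6->C; (3,4):dx=+1,dy=-2->D
  (3,5):dx=+2,dy=+3->C; (3,6):dx=+7,dy=+10->C; (3,7):dx=+3,dy=+7->C; (4,5):dx=+1,dy=+5->C
  (4,6):dx=+6,dy=+12->C; (4,7):dx=+2,dy=+9->C; (5,6):dx=+5,dy=+7->C; (5,7):dx=+1,dy=+4->C
  (6,7):dx=-4,dy=-3->C
Step 2: C = 17, D = 4, total pairs = 21.
Step 3: tau = (C - D)/(n(n-1)/2) = (17 - 4)/21 = 0.619048.
Step 4: Exact two-sided p-value (enumerate n! = 5040 permutations of y under H0): p = 0.069048.
Step 5: alpha = 0.1. reject H0.

tau_b = 0.6190 (C=17, D=4), p = 0.069048, reject H0.


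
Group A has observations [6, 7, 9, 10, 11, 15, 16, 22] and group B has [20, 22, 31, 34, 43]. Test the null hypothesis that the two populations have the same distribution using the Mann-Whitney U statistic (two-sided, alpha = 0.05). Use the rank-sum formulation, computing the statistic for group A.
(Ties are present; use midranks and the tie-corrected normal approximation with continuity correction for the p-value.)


Step 1: Combine and sort all 13 observations; assign midranks.
sorted (value, group): (6,X), (7,X), (9,X), (10,X), (11,X), (15,X), (16,X), (20,Y), (22,X), (22,Y), (31,Y), (34,Y), (43,Y)
ranks: 6->1, 7->2, 9->3, 10->4, 11->5, 15->6, 16->7, 20->8, 22->9.5, 22->9.5, 31->11, 34->12, 43->13
Step 2: Rank sum for X: R1 = 1 + 2 + 3 + 4 + 5 + 6 + 7 + 9.5 = 37.5.
Step 3: U_X = R1 - n1(n1+1)/2 = 37.5 - 8*9/2 = 37.5 - 36 = 1.5.
       U_Y = n1*n2 - U_X = 40 - 1.5 = 38.5.
Step 4: Ties are present, so use the tie-corrected normal approximation (with continuity correction) for the p-value.
Step 5: p-value = 0.008326; compare to alpha = 0.05. reject H0.

U_X = 1.5, p = 0.008326, reject H0 at alpha = 0.05.


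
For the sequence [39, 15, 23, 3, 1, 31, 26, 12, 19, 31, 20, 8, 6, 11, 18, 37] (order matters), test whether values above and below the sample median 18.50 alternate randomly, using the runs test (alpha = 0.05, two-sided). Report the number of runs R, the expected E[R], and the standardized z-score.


Step 1: Compute median = 18.50; label A = above, B = below.
Labels in order: ABABBAABAAABBBBA  (n_A = 8, n_B = 8)
Step 2: Count runs R = 9.
Step 3: Under H0 (random ordering), E[R] = 2*n_A*n_B/(n_A+n_B) + 1 = 2*8*8/16 + 1 = 9.0000.
        Var[R] = 2*n_A*n_B*(2*n_A*n_B - n_A - n_B) / ((n_A+n_B)^2 * (n_A+n_B-1)) = 14336/3840 = 3.7333.
        SD[R] = 1.9322.
Step 4: R = E[R], so z = 0 with no continuity correction.
Step 5: Two-sided p-value via normal approximation = 2*(1 - Phi(|z|)) = 1.000000.
Step 6: alpha = 0.05. fail to reject H0.

R = 9, z = 0.0000, p = 1.000000, fail to reject H0.


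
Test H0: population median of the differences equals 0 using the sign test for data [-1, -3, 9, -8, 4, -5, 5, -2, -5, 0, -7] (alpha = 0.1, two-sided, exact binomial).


Step 1: Discard zero differences. Original n = 11; n_eff = number of nonzero differences = 10.
Nonzero differences (with sign): -1, -3, +9, -8, +4, -5, +5, -2, -5, -7
Step 2: Count signs: positive = 3, negative = 7.
Step 3: Under H0: P(positive) = 0.5, so the number of positives S ~ Bin(10, 0.5).
Step 4: Two-sided exact p-value = sum of Bin(10,0.5) probabilities at or below the observed probability = 0.343750.
Step 5: alpha = 0.1. fail to reject H0.

n_eff = 10, pos = 3, neg = 7, p = 0.343750, fail to reject H0.


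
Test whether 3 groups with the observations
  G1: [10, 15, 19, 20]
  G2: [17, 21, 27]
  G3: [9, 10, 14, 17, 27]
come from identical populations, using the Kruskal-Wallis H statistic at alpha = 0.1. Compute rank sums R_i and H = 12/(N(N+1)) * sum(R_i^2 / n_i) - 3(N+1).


Step 1: Combine all N = 12 observations and assign midranks.
sorted (value, group, rank): (9,G3,1), (10,G1,2.5), (10,G3,2.5), (14,G3,4), (15,G1,5), (17,G2,6.5), (17,G3,6.5), (19,G1,8), (20,G1,9), (21,G2,10), (27,G2,11.5), (27,G3,11.5)
Step 2: Sum ranks within each group.
R_1 = 24.5 (n_1 = 4)
R_2 = 28 (n_2 = 3)
R_3 = 25.5 (n_3 = 5)
Step 3: H = 12/(N(N+1)) * sum(R_i^2/n_i) - 3(N+1)
     = 12/(12*13) * (24.5^2/4 + 28^2/3 + 25.5^2/5) - 3*13
     = 0.076923 * 541.446 - 39
     = 2.649679.
Step 4: Ties present; correction factor C = 1 - 18/(12^3 - 12) = 0.989510. Corrected H = 2.649679 / 0.989510 = 2.677768.
Step 5: Under H0, H ~ chi^2(2); p-value = 0.262138.
Step 6: alpha = 0.1. fail to reject H0.

H = 2.6778, df = 2, p = 0.262138, fail to reject H0.


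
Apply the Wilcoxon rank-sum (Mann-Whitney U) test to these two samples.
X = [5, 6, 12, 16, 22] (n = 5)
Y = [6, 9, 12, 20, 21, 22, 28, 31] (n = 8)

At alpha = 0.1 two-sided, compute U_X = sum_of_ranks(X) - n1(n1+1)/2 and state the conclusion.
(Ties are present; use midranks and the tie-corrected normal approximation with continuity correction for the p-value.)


Step 1: Combine and sort all 13 observations; assign midranks.
sorted (value, group): (5,X), (6,X), (6,Y), (9,Y), (12,X), (12,Y), (16,X), (20,Y), (21,Y), (22,X), (22,Y), (28,Y), (31,Y)
ranks: 5->1, 6->2.5, 6->2.5, 9->4, 12->5.5, 12->5.5, 16->7, 20->8, 21->9, 22->10.5, 22->10.5, 28->12, 31->13
Step 2: Rank sum for X: R1 = 1 + 2.5 + 5.5 + 7 + 10.5 = 26.5.
Step 3: U_X = R1 - n1(n1+1)/2 = 26.5 - 5*6/2 = 26.5 - 15 = 11.5.
       U_Y = n1*n2 - U_X = 40 - 11.5 = 28.5.
Step 4: Ties are present, so use the tie-corrected normal approximation (with continuity correction) for the p-value.
Step 5: p-value = 0.239620; compare to alpha = 0.1. fail to reject H0.

U_X = 11.5, p = 0.239620, fail to reject H0 at alpha = 0.1.


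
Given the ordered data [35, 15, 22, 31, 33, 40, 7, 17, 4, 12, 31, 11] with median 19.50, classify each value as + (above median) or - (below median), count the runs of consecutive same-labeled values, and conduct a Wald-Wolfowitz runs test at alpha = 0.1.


Step 1: Compute median = 19.50; label A = above, B = below.
Labels in order: ABAAAABBBBAB  (n_A = 6, n_B = 6)
Step 2: Count runs R = 6.
Step 3: Under H0 (random ordering), E[R] = 2*n_A*n_B/(n_A+n_B) + 1 = 2*6*6/12 + 1 = 7.0000.
        Var[R] = 2*n_A*n_B*(2*n_A*n_B - n_A - n_B) / ((n_A+n_B)^2 * (n_A+n_B-1)) = 4320/1584 = 2.7273.
        SD[R] = 1.6514.
Step 4: Continuity-corrected z = (R + 0.5 - E[R]) / SD[R] = (6 + 0.5 - 7.0000) / 1.6514 = -0.3028.
Step 5: Two-sided p-value via normal approximation = 2*(1 - Phi(|z|)) = 0.762069.
Step 6: alpha = 0.1. fail to reject H0.

R = 6, z = -0.3028, p = 0.762069, fail to reject H0.
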